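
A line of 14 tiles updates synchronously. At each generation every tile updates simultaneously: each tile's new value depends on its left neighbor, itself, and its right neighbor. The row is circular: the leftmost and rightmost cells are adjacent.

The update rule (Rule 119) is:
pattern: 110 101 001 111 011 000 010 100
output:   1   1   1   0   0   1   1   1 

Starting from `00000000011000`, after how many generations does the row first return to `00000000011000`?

28

generation 1: 11111111101111
generation 2: 00000000110000
generation 3: 11111111011111
generation 4: 00000001100000
generation 5: 11111110111111
generation 6: 00000011000000
generation 7: 11111101111111
generation 8: 00000110000000
generation 9: 11111011111111
generation 10: 00001100000000
generation 11: 11110111111111
generation 12: 00011000000000
generation 13: 11101111111111
generation 14: 00110000000000
generation 15: 11011111111111
generation 16: 01100000000000
generation 17: 10111111111111
generation 18: 11000000000000
generation 19: 01111111111111
generation 20: 10000000000001
generation 21: 11111111111110
generation 22: 00000000000011
generation 23: 11111111111101
generation 24: 00000000000110
generation 25: 11111111111011
generation 26: 00000000001100
generation 27: 11111111110111
generation 28: 00000000011000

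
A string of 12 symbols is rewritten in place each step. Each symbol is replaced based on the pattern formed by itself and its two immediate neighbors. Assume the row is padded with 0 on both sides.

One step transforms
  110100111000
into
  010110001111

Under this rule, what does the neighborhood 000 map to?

1

At position 10 the neighborhood is 000; the next row has 1 there.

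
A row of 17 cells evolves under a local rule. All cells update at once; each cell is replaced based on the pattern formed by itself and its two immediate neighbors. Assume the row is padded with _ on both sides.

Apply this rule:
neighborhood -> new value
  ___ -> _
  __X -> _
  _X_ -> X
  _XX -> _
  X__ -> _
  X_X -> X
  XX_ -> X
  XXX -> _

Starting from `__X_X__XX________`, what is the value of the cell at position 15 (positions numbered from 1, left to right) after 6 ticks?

__XXX___X________
____X___X________
____X___X________  (fixed point — unchanged through tick 6)
position 15 holds _

_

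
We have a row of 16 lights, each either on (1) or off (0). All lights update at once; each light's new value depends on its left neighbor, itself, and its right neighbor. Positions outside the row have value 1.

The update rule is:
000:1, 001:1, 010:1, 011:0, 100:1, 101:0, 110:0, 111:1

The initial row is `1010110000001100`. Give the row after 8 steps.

0111000011100011

0010001111110011
1111110111101101
1111100011000000
1111011100111111
1110001011011111
1101111000001111
1000110111110111
0111000011100011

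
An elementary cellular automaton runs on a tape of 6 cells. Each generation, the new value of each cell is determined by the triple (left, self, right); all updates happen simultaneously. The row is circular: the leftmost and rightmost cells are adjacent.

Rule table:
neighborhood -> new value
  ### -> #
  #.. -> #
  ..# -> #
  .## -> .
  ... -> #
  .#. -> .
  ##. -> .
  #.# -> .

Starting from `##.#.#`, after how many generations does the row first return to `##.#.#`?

4

generation 1: #.....
generation 2: .#####
generation 3: ..###.
generation 4: ##.#.#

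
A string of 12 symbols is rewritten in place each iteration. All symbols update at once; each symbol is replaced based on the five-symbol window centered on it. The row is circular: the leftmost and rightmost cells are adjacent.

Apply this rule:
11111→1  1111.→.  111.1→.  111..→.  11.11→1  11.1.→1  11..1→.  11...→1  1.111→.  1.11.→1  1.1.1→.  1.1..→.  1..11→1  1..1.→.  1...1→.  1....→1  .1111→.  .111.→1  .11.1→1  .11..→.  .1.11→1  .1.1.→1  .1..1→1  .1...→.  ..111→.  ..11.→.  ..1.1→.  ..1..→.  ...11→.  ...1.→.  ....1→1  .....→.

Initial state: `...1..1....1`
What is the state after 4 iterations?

..1.......1.

....1...11..
..1.......11
....1...1...
..1.......1.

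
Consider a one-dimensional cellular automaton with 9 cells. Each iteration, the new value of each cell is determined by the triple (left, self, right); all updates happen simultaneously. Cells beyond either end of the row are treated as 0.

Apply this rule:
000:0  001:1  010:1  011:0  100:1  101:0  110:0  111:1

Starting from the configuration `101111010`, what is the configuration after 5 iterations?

100110011
111001100
010110010
110001111
001010110

001010110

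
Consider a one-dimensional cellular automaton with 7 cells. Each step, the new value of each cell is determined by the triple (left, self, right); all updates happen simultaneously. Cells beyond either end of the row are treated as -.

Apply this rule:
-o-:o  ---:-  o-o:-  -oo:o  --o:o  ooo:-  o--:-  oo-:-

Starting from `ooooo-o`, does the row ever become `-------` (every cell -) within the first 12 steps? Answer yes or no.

no

o-----o
o----oo
o---oo-
o--oo--
o-oo---
o-o----
o-o----  (fixed point — unchanged through step 12)
step 12 is o-o----, still not uniform -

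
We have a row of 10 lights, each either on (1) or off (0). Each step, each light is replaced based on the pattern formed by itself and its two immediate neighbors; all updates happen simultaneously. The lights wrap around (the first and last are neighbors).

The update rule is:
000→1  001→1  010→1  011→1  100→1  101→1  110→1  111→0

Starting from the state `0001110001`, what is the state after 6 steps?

1111011111
0001110000
1111011111  (repeats step 1; period 2)
step 6: 0001110000

0001110000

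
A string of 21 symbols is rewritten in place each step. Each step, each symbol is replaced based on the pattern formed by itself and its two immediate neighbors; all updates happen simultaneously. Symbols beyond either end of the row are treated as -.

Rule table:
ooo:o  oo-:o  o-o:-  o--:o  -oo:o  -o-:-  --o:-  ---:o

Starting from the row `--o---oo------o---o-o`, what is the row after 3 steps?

---oo-oooooooo-oooooo

o--oo-ooooooo--oo----
-o-oo-oooooooo-oooooo
---oo-oooooooo-oooooo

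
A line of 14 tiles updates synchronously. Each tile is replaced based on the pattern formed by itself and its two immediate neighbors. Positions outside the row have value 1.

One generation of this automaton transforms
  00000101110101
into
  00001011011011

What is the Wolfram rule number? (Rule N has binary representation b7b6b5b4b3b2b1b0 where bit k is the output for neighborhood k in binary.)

position 8: 111 → 0  (bit 7 = 0)
position 9: 110 → 1  (bit 6 = 1)
position 6: 101 → 1  (bit 5 = 1)
position 0: 100 → 0  (bit 4 = 0)
position 7: 011 → 1  (bit 3 = 1)
position 5: 010 → 0  (bit 2 = 0)
position 4: 001 → 1  (bit 1 = 1)
position 1: 000 → 0  (bit 0 = 0)
bits b7..b0 = 01101010 = 106

106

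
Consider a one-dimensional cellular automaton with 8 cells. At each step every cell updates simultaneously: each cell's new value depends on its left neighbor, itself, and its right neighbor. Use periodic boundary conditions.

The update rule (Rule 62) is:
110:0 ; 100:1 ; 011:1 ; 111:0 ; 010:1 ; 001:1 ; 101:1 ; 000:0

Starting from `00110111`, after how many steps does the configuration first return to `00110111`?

11101100
10011011
01110110
11001101
00111011
11100110
10011101
01110011
11001110
10111001
01100111
11011100
10110011
01101110
11011001
00110111

16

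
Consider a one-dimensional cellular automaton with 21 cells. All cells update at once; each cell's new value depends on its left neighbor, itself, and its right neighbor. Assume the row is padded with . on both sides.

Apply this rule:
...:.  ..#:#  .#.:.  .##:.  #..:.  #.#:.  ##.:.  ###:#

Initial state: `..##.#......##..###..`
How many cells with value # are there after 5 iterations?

2

iteration 1: .#.........#...#.#...
iteration 2: #.........#...#......
iteration 3: .........#...#.......
iteration 4: ........#...#........
iteration 5: .......#...#.........
count of #: 2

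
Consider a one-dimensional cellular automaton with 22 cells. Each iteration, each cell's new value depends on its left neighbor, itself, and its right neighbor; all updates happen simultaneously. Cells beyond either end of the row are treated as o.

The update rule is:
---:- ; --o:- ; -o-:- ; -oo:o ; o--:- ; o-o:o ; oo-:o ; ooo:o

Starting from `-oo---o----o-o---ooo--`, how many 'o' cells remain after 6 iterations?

6

ooo---------o----ooo--
ooo--------------ooo--
ooo--------------ooo--  (fixed point — unchanged through iteration 6)
count of o: 6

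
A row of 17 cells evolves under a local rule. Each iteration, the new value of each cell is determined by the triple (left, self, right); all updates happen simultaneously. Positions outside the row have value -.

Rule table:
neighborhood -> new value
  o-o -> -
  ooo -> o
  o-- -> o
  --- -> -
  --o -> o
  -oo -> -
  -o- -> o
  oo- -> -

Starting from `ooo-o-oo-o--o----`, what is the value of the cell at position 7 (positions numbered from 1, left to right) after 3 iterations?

iteration 1: -o--o----ooooo---
iteration 2: oooooo--o-ooo-o--
iteration 3: -oooo-ooo--o--oo-
position 7 holds o

o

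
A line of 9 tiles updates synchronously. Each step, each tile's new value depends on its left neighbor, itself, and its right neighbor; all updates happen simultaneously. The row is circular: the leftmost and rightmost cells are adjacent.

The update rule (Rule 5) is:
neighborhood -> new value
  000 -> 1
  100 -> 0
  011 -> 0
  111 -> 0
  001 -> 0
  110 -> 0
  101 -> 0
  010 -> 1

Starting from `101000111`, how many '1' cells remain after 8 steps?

001010000
101010111
001010000  (repeats step 1; period 2)
step 8: 101010111
count of 1: 6

6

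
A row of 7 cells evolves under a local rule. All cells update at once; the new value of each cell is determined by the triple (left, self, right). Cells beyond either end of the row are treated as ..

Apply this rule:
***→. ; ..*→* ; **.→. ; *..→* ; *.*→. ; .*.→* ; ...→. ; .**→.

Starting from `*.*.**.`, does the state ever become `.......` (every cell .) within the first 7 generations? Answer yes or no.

*.*...*
*.**.**
*......
**.....
..*....
.***...
*...*..
generation 7 is *...*.., still not uniform .

no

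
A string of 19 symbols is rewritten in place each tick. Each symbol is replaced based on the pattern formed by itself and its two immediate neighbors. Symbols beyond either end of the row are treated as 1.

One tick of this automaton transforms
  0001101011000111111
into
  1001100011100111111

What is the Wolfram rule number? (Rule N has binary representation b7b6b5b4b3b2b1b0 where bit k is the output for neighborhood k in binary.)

position 14: 111 → 1  (bit 7 = 1)
position 4: 110 → 1  (bit 6 = 1)
position 5: 101 → 0  (bit 5 = 0)
position 0: 100 → 1  (bit 4 = 1)
position 3: 011 → 1  (bit 3 = 1)
position 6: 010 → 0  (bit 2 = 0)
position 2: 001 → 0  (bit 1 = 0)
position 1: 000 → 0  (bit 0 = 0)
bits b7..b0 = 11011000 = 216

216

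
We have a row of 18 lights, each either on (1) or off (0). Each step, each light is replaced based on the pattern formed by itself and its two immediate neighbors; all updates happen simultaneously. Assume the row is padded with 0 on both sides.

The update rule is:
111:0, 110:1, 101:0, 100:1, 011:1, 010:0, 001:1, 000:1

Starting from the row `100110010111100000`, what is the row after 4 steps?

100000100000100011

step 1: 011111100100111111
step 2: 110000111011100001
step 3: 111111101010111110
step 4: 100000100000100011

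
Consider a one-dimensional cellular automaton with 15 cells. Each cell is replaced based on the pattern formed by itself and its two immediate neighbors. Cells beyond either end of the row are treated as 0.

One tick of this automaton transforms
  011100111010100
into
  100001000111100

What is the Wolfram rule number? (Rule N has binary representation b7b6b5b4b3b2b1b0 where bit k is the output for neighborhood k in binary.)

38

position 2: 111 → 0  (bit 7 = 0)
position 3: 110 → 0  (bit 6 = 0)
position 9: 101 → 1  (bit 5 = 1)
position 4: 100 → 0  (bit 4 = 0)
position 1: 011 → 0  (bit 3 = 0)
position 10: 010 → 1  (bit 2 = 1)
position 0: 001 → 1  (bit 1 = 1)
position 14: 000 → 0  (bit 0 = 0)
bits b7..b0 = 00100110 = 38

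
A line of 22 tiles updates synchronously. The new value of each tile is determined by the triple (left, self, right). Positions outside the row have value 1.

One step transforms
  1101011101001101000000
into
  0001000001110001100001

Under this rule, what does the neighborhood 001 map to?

At position 11 the neighborhood is 001; the next row has 1 there.

1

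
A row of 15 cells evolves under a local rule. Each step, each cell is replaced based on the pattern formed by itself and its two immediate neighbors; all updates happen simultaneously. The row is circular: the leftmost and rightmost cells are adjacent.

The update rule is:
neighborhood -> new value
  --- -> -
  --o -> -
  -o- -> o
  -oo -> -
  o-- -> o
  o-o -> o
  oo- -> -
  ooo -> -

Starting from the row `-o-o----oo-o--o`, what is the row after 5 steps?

ooooo-----ooo-o
-----o-------o-
-----oo------oo
o------o-------
oo-----oo------

oo-----oo------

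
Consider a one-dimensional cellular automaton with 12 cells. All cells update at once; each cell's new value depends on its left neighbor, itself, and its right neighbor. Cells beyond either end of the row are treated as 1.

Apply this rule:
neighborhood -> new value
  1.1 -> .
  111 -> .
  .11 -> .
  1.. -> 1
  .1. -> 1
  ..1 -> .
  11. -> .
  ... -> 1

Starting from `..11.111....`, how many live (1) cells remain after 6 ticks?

1.......111.
.111111.....
.......1111.
111111......
......11111.
11111.......
count of 1: 5

5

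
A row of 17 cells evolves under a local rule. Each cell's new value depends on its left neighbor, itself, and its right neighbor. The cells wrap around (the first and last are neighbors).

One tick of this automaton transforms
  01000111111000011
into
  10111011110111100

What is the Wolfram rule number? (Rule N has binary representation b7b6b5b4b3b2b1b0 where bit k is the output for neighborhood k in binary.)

179

position 6: 111 → 1  (bit 7 = 1)
position 10: 110 → 0  (bit 6 = 0)
position 0: 101 → 1  (bit 5 = 1)
position 2: 100 → 1  (bit 4 = 1)
position 5: 011 → 0  (bit 3 = 0)
position 1: 010 → 0  (bit 2 = 0)
position 4: 001 → 1  (bit 1 = 1)
position 3: 000 → 1  (bit 0 = 1)
bits b7..b0 = 10110011 = 179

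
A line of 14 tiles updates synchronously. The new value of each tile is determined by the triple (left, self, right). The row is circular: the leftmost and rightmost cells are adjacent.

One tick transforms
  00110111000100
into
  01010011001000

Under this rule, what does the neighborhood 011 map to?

0

At position 2 the neighborhood is 011; the next row has 0 there.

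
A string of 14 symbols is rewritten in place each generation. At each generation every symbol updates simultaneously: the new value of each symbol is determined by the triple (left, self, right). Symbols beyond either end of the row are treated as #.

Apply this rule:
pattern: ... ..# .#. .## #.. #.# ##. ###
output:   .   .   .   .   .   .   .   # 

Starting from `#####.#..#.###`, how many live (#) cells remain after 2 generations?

4

####........##
###..........#
count of #: 4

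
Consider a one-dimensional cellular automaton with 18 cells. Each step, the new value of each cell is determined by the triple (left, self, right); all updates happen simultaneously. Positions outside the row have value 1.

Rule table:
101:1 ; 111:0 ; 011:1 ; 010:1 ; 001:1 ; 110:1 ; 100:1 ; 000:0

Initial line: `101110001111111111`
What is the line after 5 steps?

111011011000000000
001111111100000001
111000000110000011
001100001111000110
111110011001101111

111110011001101111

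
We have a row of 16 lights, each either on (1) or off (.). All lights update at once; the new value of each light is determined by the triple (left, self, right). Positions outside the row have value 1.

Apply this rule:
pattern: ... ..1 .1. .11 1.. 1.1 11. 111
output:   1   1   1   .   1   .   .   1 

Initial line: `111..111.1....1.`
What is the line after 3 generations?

.11111.1...11.11

11.11.1..111111.
1.....111.1111..
.11111.1...11.11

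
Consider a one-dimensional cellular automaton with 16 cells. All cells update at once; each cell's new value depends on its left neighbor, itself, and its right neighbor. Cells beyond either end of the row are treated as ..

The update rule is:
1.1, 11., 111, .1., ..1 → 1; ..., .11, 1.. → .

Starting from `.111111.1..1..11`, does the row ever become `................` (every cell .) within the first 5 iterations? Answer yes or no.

no

1.1111111.11.1.1
11.1111111.11111
.11.1111111.1111
1.11.1111111.111
11.11.1111111.11
iteration 5 is 11.11.1111111.11, still not uniform .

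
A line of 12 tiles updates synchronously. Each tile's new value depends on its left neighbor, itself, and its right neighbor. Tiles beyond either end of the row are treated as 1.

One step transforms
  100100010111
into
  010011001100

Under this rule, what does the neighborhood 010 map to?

0

At position 3 the neighborhood is 010; the next row has 0 there.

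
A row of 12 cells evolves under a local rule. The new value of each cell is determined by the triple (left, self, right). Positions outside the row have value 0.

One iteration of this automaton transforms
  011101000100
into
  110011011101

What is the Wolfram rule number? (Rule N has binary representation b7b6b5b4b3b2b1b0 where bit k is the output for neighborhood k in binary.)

position 2: 111 → 0  (bit 7 = 0)
position 3: 110 → 0  (bit 6 = 0)
position 4: 101 → 1  (bit 5 = 1)
position 6: 100 → 0  (bit 4 = 0)
position 1: 011 → 1  (bit 3 = 1)
position 5: 010 → 1  (bit 2 = 1)
position 0: 001 → 1  (bit 1 = 1)
position 7: 000 → 1  (bit 0 = 1)
bits b7..b0 = 00101111 = 47

47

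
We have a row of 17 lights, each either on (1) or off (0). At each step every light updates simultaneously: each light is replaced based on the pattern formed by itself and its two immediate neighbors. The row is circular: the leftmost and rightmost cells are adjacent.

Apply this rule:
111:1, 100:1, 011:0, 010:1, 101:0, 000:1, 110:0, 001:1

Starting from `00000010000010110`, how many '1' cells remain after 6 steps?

13

11111111111110001
11111111111101110
01111111111000100
10111111110111111
00011111100011111
11101111011101110
count of 1: 13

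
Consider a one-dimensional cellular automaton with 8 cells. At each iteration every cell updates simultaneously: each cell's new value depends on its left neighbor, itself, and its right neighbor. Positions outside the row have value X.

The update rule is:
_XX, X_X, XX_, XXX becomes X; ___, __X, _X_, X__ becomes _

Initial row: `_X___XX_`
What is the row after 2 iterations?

X____XXX

X____XXX
X____XXX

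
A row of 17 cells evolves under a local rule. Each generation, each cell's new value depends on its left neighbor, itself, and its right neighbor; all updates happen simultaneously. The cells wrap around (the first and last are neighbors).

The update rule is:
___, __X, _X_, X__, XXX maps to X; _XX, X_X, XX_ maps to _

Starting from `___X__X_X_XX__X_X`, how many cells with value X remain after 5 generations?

generation 1: XXXXXXX_X___XXX_X
generation 2: XXXXXX__XXXX_X___
generation 3: _XXXX_XX_XX__XXXX
generation 4: __XX_______XX_XX_
generation 5: XX__XXXXXXX_____X
count of X: 10

10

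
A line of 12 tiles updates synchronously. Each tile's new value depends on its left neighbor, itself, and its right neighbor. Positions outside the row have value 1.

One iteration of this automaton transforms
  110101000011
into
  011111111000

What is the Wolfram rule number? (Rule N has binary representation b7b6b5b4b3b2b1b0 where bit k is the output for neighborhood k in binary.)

117

position 0: 111 → 0  (bit 7 = 0)
position 1: 110 → 1  (bit 6 = 1)
position 2: 101 → 1  (bit 5 = 1)
position 6: 100 → 1  (bit 4 = 1)
position 10: 011 → 0  (bit 3 = 0)
position 3: 010 → 1  (bit 2 = 1)
position 9: 001 → 0  (bit 1 = 0)
position 7: 000 → 1  (bit 0 = 1)
bits b7..b0 = 01110101 = 117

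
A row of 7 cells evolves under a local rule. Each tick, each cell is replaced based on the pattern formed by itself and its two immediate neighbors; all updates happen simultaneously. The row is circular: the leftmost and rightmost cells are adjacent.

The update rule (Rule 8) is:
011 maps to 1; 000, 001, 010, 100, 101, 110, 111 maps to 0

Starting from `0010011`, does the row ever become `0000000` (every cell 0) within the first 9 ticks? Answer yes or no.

yes

0000010
0000000
all cells are 0 at tick 2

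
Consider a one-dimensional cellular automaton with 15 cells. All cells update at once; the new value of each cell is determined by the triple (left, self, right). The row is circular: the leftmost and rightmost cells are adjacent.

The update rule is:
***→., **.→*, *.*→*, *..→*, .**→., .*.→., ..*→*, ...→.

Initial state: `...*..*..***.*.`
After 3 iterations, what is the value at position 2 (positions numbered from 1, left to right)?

*

..*.**.**..**.*
**.*.**.***.**.
.**.*.**..**.**
position 2 holds *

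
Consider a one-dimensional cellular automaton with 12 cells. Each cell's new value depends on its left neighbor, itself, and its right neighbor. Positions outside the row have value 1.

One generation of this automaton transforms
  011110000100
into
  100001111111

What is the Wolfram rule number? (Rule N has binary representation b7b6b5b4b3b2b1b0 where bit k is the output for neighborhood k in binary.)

55

position 2: 111 → 0  (bit 7 = 0)
position 4: 110 → 0  (bit 6 = 0)
position 0: 101 → 1  (bit 5 = 1)
position 5: 100 → 1  (bit 4 = 1)
position 1: 011 → 0  (bit 3 = 0)
position 9: 010 → 1  (bit 2 = 1)
position 8: 001 → 1  (bit 1 = 1)
position 6: 000 → 1  (bit 0 = 1)
bits b7..b0 = 00110111 = 55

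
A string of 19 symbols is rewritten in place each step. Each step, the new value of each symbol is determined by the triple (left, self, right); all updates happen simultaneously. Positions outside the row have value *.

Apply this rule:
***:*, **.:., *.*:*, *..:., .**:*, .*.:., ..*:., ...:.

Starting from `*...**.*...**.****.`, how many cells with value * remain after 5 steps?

6

....*.*....*.****.*
.....*......****.**
............***.***
............**.****
............*.*****
count of *: 6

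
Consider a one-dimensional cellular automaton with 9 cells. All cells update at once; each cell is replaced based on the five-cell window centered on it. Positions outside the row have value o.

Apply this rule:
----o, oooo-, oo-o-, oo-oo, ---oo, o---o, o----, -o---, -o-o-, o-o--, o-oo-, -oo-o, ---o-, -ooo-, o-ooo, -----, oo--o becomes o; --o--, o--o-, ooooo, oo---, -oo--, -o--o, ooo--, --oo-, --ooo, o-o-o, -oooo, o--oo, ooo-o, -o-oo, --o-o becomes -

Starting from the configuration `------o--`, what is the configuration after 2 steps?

-ooooo---
oo--o--oo

oo--o--oo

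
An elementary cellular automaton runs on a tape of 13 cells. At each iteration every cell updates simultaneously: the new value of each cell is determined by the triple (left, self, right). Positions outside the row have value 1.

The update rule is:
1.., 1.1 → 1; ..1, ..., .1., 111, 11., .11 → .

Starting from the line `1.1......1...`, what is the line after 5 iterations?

.1.1......1..
1.1.1......1.
.1.1.1......1
1.1.1.1......
.1.1.1.1.....

.1.1.1.1.....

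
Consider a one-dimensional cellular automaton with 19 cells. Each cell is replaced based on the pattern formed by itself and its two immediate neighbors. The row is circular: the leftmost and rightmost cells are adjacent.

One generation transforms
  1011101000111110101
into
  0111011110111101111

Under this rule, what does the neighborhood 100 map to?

1

At position 7 the neighborhood is 100; the next row has 1 there.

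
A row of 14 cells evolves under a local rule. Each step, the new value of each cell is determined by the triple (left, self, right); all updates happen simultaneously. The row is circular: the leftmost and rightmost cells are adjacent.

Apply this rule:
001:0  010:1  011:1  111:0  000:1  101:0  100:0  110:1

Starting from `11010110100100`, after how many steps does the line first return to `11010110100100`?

step 1: 11010110100100

1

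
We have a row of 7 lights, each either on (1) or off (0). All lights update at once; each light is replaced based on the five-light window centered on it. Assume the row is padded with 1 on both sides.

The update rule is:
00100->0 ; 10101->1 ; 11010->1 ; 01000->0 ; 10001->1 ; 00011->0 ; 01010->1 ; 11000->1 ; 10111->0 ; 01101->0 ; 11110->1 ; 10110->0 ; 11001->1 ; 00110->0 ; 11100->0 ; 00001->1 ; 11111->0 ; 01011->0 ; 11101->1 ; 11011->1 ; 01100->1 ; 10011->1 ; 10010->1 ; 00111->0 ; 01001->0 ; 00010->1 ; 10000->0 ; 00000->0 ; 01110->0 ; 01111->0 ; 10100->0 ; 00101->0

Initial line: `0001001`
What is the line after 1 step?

1110010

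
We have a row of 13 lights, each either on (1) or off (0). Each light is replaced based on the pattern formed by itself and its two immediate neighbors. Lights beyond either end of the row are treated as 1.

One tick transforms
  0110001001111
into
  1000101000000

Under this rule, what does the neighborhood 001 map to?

0

At position 5 the neighborhood is 001; the next row has 0 there.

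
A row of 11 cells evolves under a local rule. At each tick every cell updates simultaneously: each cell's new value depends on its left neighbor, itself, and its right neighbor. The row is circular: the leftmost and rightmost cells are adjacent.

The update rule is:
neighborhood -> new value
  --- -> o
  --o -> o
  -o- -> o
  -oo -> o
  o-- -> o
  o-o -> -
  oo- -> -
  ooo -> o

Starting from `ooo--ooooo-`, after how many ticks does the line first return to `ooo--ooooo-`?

22

tick 1: oo-oooooo--
tick 2: o--ooooo-oo
tick 3: -oooooo--oo
tick 4: -ooooo-ooo-
tick 5: ooooo--oo-o
tick 6: oooo-ooo--o
tick 7: ooo--oo-ooo
tick 8: oo-ooo--ooo
tick 9: o--oo-ooooo
tick 10: -ooo--ooooo
tick 11: -oo-oooooo-
tick 12: oo--ooooo-o
tick 13: o-oooooo--o
tick 14: --ooooo-ooo
tick 15: oooooo--oo-
tick 16: ooooo-ooo--
tick 17: oooo--oo-oo
tick 18: ooo-ooo--oo
tick 19: oo--oo-oooo
tick 20: o-ooo--oooo
tick 21: --oo-oooooo
tick 22: ooo--ooooo-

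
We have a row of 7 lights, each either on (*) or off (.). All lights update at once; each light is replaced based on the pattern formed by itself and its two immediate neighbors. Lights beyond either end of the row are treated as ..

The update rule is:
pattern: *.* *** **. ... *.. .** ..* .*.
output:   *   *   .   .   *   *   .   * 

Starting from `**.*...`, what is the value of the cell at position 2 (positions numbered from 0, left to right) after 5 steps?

*

*.***..
****.*.
***.***
**.***.
*.***.*
position 2 holds *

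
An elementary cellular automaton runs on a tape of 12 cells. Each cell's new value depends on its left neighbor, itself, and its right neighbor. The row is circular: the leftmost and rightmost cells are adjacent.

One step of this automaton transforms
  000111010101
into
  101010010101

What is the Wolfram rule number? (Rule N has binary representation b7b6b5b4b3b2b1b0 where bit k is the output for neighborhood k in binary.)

150

position 4: 111 → 1  (bit 7 = 1)
position 5: 110 → 0  (bit 6 = 0)
position 6: 101 → 0  (bit 5 = 0)
position 0: 100 → 1  (bit 4 = 1)
position 3: 011 → 0  (bit 3 = 0)
position 7: 010 → 1  (bit 2 = 1)
position 2: 001 → 1  (bit 1 = 1)
position 1: 000 → 0  (bit 0 = 0)
bits b7..b0 = 10010110 = 150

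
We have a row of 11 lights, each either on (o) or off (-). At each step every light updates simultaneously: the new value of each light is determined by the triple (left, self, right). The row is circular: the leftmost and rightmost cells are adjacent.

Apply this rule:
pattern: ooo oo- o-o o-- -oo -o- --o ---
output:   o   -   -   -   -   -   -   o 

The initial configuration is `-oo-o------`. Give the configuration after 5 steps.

------ooooo
-oooo--ooo-
--oo----o--
o----oo---o
--oo----o--

--oo----o--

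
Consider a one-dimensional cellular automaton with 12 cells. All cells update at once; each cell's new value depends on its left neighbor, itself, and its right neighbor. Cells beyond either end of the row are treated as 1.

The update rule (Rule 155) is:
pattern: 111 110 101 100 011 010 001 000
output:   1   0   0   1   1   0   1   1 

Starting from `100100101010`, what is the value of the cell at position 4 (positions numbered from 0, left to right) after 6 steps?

1

011011000000
010010111111
001100111111
111011111111
110011111111
101111111111
position 4 holds 1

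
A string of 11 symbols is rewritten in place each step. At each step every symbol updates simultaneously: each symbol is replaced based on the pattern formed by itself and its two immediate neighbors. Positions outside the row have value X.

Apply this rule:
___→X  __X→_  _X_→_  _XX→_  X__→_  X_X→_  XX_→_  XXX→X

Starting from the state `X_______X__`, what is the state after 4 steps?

__XXXXX____
___XXX__XX_
_X__X______
______XXXX_

______XXXX_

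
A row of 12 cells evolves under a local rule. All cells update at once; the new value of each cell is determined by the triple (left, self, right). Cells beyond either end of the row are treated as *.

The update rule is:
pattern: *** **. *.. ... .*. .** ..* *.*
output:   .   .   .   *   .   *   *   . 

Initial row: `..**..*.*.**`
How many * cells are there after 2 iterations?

5

.**..*....*.
.*..*..***..
count of *: 5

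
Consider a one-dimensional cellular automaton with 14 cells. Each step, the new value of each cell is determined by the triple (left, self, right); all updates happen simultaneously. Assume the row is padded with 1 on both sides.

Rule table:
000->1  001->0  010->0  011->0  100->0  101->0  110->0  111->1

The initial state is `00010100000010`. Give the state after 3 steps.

01001000000000

step 1: 01000001111000
step 2: 00011100110010
step 3: 01001000000000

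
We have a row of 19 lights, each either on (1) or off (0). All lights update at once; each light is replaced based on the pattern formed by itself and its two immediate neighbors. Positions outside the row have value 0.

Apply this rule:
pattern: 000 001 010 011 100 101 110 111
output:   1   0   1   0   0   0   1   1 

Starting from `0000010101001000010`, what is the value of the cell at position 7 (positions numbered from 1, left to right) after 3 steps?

1111010101001011010
0111010101001001010
0011010101001001010
position 7 holds 0

0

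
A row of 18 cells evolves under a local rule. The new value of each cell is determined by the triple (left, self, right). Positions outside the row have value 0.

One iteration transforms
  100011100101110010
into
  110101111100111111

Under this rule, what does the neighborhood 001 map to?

At position 3 the neighborhood is 001; the next row has 1 there.

1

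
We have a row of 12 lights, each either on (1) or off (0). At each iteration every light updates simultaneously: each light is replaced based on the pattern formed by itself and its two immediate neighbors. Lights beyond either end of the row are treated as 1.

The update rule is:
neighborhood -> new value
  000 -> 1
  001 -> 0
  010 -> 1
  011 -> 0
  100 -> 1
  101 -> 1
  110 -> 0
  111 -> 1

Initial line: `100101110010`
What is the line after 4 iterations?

101110010111

010110101011
111001111101
110100111010
101110010111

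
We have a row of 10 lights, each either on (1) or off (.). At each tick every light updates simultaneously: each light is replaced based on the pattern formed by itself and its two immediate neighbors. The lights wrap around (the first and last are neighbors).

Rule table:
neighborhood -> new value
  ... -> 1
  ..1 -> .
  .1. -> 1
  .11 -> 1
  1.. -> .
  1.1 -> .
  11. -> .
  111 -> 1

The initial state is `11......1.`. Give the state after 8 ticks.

1..1..1.1.

1..1111.1.
1..111..1.
1..11...1.
1..1..1.1.
1..1..1.1.  (fixed point — unchanged through tick 8)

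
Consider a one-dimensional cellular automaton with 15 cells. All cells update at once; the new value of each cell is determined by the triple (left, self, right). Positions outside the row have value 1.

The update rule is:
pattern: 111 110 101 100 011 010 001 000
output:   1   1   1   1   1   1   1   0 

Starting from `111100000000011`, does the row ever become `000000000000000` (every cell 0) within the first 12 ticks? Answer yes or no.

no

tick 1: 111110000000111
tick 2: 111111000001111
tick 3: 111111100011111
tick 4: 111111110111111
tick 5: 111111111111111
tick 6: 111111111111111  (fixed point — unchanged through tick 12)
tick 12 is 111111111111111, still not uniform 0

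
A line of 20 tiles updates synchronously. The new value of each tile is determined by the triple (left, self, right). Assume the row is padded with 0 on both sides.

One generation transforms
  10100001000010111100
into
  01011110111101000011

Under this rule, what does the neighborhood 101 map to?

1

At position 1 the neighborhood is 101; the next row has 1 there.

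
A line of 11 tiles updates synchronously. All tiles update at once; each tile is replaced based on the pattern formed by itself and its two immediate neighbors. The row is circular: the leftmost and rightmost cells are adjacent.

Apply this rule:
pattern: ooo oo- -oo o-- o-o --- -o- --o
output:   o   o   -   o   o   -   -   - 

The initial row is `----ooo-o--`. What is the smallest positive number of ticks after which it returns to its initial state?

tick 1: -----ooo-o-
tick 2: ------ooo-o
tick 3: o------ooo-
tick 4: -o------ooo
tick 5: o-o------oo
tick 6: oo-o------o
tick 7: ooo-o------
tick 8: -ooo-o-----
tick 9: --ooo-o----
tick 10: ---ooo-o---
tick 11: ----ooo-o--

11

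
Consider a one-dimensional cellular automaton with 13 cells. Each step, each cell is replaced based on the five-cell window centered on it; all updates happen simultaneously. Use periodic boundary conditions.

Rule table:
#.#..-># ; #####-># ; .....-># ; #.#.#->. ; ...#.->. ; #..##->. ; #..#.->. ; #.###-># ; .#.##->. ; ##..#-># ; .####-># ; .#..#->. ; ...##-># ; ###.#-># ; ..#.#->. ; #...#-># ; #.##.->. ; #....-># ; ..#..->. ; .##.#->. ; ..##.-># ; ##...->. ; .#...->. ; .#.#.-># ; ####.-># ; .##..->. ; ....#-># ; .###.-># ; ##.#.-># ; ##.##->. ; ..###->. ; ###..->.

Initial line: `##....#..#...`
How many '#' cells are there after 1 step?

5

step 1: #..##......##
count of #: 5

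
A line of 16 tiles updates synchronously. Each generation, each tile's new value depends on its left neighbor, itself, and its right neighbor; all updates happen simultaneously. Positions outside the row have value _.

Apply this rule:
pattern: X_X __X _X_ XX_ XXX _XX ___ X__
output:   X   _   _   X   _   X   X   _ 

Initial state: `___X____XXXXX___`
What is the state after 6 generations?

XX___XX_X___X_XX
XX_X_XXX__X__XXX
XXX_XX_X_____X_X
X_XXXXX__XXX__X_
_XX___X__X_X____
_XX_X_____X__XXX

_XX_X_____X__XXX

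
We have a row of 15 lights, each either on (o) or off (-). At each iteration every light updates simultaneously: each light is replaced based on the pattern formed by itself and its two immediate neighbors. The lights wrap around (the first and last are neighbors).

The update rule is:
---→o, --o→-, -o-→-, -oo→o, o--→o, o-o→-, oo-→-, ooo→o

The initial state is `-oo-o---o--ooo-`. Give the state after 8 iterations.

-o---oo--o-oo-o
--oo-o-o---o---
o-o-----oo--ooo
---oooo-o-o-ooo
oo-ooo------oo-
o--oo-ooooo-o--
-o-o--oooo---o-
----o-ooo-oo--o

----o-ooo-oo--o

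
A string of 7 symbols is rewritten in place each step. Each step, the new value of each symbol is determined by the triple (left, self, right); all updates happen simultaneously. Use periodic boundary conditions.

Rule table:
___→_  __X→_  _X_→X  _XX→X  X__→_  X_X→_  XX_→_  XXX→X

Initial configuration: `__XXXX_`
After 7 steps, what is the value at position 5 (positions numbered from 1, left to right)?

_

__XXX__
__XX___
__X____
__X____  (fixed point — unchanged through step 7)
position 5 holds _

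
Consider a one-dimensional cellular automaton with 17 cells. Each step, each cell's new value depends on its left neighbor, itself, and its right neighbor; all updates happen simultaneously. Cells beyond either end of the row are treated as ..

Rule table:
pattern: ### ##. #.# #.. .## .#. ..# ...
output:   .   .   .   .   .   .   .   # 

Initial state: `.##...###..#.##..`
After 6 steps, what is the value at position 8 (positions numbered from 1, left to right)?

....#...........#
###...#########..
....#...........#  (repeats step 1; period 2)
step 6: ###...#########..
position 8 holds #

#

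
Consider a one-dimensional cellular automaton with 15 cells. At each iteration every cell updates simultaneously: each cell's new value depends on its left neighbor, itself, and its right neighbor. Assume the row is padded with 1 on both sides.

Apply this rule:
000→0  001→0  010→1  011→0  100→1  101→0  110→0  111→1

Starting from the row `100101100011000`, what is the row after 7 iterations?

010001000100010

iteration 1: 010100010000100
iteration 2: 010110011000110
iteration 3: 010001000100000
iteration 4: 011001100110000
iteration 5: 000100010001000
iteration 6: 100110011001100
iteration 7: 010001000100010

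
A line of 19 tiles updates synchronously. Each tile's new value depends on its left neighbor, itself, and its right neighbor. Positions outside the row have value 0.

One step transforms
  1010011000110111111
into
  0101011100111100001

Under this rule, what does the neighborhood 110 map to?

At position 6 the neighborhood is 110; the next row has 1 there.

1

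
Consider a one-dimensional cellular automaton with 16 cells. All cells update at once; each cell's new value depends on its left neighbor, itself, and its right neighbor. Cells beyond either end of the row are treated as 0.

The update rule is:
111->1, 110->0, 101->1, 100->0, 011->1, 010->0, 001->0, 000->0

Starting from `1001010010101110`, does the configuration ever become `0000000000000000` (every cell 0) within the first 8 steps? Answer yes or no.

yes

0000100001011100
0000000000111000
0000000000110000
0000000000100000
0000000000000000
all cells are 0 at step 5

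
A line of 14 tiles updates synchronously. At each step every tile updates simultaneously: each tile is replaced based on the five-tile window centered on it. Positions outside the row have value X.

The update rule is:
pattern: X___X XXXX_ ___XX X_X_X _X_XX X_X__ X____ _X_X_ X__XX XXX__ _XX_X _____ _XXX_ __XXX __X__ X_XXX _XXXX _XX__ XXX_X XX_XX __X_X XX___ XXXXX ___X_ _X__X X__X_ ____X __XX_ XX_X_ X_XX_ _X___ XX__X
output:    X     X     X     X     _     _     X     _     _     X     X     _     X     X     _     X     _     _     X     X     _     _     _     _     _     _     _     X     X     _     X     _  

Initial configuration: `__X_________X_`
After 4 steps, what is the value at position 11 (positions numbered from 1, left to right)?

step 1: ___XX_________
step 2: _XXX__X______X
step 3: XXXX___XX___XX
step 4: __XX_XXX__XXX_
position 11 holds X

X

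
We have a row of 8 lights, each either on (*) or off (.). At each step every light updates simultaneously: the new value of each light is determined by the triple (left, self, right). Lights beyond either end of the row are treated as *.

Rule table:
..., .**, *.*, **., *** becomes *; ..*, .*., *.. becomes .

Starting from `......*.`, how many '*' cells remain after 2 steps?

6

.****..*
*****..*
count of *: 6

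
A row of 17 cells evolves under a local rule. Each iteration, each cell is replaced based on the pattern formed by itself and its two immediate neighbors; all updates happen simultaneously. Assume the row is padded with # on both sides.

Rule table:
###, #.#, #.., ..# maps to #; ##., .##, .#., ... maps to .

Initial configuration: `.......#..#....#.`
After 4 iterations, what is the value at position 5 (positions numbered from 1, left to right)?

#.....#.##.#..#.#
.#...#.#..#.##.#.
#.#.#.#.##.#..#.#
.#.#.#.#..#.##.#.
position 5 holds .

.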